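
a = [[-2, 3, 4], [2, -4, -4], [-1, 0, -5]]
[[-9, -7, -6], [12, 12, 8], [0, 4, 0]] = a @ [[0, -4, 0], [-3, -5, -2], [0, 0, 0]]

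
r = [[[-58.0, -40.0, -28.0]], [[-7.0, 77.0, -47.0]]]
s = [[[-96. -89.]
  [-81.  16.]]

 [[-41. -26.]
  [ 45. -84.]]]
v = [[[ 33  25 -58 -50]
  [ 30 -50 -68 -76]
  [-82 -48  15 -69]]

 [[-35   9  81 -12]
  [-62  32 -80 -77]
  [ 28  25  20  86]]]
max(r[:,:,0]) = -7.0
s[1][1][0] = 45.0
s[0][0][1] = -89.0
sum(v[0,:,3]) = -195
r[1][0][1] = 77.0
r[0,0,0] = -58.0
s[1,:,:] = [[-41.0, -26.0], [45.0, -84.0]]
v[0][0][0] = 33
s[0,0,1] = -89.0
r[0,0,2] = -28.0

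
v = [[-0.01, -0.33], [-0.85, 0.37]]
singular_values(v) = [0.94, 0.3]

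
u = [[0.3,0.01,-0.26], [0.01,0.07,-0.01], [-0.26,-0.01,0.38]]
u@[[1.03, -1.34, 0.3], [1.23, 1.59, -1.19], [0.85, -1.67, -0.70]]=[[0.10, 0.05, 0.26], [0.09, 0.11, -0.07], [0.04, -0.30, -0.33]]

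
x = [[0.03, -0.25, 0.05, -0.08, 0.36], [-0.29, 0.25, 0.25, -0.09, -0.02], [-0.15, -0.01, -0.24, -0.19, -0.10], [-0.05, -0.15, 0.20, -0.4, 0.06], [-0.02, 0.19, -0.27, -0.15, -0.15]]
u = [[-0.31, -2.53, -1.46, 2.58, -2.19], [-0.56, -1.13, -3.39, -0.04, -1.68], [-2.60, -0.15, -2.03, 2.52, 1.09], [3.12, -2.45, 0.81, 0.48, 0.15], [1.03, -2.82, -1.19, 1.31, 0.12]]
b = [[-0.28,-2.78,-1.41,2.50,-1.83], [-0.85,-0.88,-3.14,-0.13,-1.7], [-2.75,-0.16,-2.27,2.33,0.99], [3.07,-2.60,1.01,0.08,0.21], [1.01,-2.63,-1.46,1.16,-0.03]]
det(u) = -67.65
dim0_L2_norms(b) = [4.34, 4.71, 4.49, 3.61, 2.7]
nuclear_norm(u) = 17.08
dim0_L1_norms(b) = [7.96, 9.05, 9.29, 6.2, 4.76]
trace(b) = -3.38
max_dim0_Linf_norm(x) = 0.4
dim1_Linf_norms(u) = [2.58, 3.39, 2.6, 3.12, 2.82]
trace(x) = -0.51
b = x + u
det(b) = 5.18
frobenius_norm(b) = 9.03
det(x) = -0.00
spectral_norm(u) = 6.50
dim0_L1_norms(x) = [0.54, 0.85, 1.01, 0.91, 0.69]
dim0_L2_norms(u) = [4.24, 4.65, 4.45, 3.87, 2.97]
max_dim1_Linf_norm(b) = 3.14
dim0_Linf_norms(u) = [3.12, 2.82, 3.39, 2.58, 2.19]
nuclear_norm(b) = 16.39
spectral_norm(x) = 0.61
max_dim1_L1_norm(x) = 0.9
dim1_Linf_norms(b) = [2.78, 3.14, 2.75, 3.07, 2.63]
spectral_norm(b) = 6.39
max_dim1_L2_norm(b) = 4.4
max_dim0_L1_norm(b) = 9.29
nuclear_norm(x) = 1.94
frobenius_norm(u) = 9.12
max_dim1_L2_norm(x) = 0.48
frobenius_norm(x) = 0.96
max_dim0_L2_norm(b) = 4.71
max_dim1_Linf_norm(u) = 3.39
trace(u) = -2.87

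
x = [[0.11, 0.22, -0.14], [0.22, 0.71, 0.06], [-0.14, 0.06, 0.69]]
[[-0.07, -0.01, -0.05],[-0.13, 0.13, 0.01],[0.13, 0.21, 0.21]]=x@[[-0.21,0.10,-0.02], [-0.13,0.12,-0.01], [0.16,0.31,0.30]]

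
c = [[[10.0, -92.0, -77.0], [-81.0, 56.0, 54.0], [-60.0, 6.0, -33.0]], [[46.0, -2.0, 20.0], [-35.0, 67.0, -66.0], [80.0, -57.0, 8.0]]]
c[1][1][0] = -35.0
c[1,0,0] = 46.0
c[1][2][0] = 80.0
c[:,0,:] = [[10.0, -92.0, -77.0], [46.0, -2.0, 20.0]]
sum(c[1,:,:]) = 61.0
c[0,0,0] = 10.0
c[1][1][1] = 67.0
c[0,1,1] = 56.0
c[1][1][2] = -66.0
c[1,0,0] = 46.0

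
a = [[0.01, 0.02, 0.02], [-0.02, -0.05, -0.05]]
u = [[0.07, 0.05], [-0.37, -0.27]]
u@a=[[-0.0, -0.0, -0.00], [0.0, 0.01, 0.01]]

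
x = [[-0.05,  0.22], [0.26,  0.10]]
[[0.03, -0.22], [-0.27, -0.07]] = x @ [[-0.99,0.11], [-0.11,-0.99]]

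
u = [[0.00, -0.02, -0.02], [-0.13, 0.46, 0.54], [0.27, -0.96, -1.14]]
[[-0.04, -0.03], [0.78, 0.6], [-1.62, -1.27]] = u @ [[0.89, 0.69], [1.68, 1.31], [0.22, 0.17]]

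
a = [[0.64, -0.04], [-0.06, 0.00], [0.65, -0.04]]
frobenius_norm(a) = 0.92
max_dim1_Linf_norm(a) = 0.65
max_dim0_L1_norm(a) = 1.35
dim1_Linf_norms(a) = [0.64, 0.06, 0.65]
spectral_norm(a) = 0.92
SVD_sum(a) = [[0.64, -0.04], [-0.06, 0.00], [0.65, -0.04]] + [[-0.00,-0.0], [-0.00,-0.0], [0.00,0.0]]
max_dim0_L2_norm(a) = 0.91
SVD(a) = [[-0.7, -0.13], [0.07, -0.99], [-0.71, 0.04]] @ diag([0.9159072424511768, 0.003731383856055914]) @ [[-1.00, 0.06], [0.06, 1.0]]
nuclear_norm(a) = 0.92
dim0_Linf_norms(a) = [0.65, 0.04]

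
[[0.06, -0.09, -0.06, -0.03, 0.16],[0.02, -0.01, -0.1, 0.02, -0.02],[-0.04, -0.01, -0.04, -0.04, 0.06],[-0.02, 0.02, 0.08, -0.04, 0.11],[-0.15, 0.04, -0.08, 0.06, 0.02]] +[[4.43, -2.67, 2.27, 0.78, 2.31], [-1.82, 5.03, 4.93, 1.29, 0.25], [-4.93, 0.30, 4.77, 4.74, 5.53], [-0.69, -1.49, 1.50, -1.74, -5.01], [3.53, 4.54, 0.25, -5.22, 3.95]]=[[4.49, -2.76, 2.21, 0.75, 2.47], [-1.8, 5.02, 4.83, 1.31, 0.23], [-4.97, 0.29, 4.73, 4.70, 5.59], [-0.71, -1.47, 1.58, -1.78, -4.90], [3.38, 4.58, 0.17, -5.16, 3.97]]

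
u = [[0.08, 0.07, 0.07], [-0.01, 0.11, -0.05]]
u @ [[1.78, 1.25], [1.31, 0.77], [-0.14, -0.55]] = [[0.22, 0.12], [0.13, 0.10]]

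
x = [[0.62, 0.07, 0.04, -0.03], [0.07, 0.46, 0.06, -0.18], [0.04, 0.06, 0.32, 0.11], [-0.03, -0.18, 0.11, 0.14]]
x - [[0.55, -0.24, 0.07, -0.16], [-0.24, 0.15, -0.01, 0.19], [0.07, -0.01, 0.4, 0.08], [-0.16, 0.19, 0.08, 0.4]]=[[0.07, 0.31, -0.03, 0.13],[0.31, 0.31, 0.07, -0.37],[-0.03, 0.07, -0.08, 0.03],[0.13, -0.37, 0.03, -0.26]]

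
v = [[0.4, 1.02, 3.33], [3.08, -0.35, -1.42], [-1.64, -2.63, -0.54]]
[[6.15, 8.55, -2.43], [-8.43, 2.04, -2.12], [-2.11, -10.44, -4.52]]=v @ [[-1.83, 1.68, -1.04], [1.62, 2.60, 2.66], [1.57, 1.57, -1.42]]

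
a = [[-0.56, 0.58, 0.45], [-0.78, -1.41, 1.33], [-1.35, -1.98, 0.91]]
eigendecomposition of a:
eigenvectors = [[0.88+0.00j, -0.03-0.39j, -0.03+0.39j], [-0.36+0.00j, (0.44-0.31j), 0.44+0.31j], [(0.31+0j), 0.74+0.00j, (0.74-0j)]]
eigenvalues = [(-0.64+0j), (-0.21+1.54j), (-0.21-1.54j)]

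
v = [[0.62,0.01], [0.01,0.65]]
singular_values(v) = [0.65, 0.62]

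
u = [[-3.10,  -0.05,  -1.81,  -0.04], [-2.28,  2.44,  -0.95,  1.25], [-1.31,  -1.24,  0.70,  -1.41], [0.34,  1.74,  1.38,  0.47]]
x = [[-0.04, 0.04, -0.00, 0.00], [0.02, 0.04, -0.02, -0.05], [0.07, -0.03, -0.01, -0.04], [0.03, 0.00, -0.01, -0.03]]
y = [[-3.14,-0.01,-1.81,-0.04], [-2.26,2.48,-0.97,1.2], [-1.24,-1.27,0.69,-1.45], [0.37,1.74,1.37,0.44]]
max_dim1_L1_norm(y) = 6.91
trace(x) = -0.04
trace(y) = 0.47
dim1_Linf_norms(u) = [3.1, 2.44, 1.41, 1.74]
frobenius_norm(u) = 6.12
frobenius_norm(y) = 6.14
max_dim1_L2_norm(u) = 3.69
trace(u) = 0.51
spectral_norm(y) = 4.71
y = x + u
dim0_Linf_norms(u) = [3.1, 2.44, 1.81, 1.41]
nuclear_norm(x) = 0.19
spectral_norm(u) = 4.68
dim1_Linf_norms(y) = [3.14, 2.48, 1.45, 1.74]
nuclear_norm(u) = 10.01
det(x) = 0.00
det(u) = 0.10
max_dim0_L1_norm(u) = 7.03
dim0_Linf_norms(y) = [3.14, 2.48, 1.81, 1.45]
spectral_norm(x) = 0.11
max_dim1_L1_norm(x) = 0.15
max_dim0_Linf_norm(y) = 3.14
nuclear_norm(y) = 10.03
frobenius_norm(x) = 0.13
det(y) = -0.63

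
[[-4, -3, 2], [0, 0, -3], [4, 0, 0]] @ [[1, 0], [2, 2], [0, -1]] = [[-10, -8], [0, 3], [4, 0]]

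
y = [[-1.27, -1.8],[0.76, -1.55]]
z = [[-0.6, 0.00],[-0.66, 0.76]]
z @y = [[0.76, 1.08], [1.42, 0.01]]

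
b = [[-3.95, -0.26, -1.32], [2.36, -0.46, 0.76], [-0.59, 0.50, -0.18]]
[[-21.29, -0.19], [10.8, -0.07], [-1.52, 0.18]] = b @[[4.41, 1.81], [3.01, 0.55], [2.34, -5.38]]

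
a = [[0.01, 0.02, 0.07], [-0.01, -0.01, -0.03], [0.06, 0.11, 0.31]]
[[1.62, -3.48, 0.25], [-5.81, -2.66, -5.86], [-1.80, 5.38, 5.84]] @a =[[0.07, 0.09, 0.30], [-0.38, -0.73, -2.14], [0.28, 0.55, 1.52]]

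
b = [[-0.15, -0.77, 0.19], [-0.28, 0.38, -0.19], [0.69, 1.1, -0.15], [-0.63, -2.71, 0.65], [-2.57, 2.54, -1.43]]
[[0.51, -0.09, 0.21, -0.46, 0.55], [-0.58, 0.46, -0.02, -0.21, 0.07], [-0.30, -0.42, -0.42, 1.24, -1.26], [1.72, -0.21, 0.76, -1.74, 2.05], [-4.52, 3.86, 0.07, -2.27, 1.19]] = b @ [[0.80, -1.22, -0.19, 1.37, -1.07], [-0.71, 0.42, -0.29, 0.20, -0.43], [0.46, 0.24, -0.22, -0.52, 0.33]]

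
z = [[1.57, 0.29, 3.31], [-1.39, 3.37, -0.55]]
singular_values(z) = [4.07, 3.24]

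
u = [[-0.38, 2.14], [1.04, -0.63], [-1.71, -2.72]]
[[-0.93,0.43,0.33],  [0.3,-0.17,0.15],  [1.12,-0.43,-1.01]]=u @[[0.03,-0.05,0.27], [-0.43,0.19,0.20]]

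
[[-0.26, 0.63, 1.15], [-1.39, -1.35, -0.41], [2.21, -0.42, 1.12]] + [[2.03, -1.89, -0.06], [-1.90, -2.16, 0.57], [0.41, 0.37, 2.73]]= [[1.77, -1.26, 1.09], [-3.29, -3.51, 0.16], [2.62, -0.05, 3.85]]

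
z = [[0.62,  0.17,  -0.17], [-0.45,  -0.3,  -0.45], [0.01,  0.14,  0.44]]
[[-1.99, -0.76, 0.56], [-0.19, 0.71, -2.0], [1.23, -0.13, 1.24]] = z @ [[-2.81, -2.38, 0.97], [1.07, 3.01, 1.93], [2.53, -1.21, 2.18]]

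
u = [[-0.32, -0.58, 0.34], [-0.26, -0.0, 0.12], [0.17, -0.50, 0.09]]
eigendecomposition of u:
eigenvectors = [[-0.91, -0.58, 0.4], [-0.41, 0.17, 0.29], [-0.08, -0.80, 0.87]]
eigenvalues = [-0.55, 0.32, 0.0]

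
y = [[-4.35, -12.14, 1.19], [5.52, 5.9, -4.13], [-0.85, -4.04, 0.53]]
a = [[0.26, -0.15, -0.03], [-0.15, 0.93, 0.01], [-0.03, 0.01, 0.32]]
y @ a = [[0.65, -10.63, 0.39], [0.67, 4.62, -1.43], [0.37, -3.62, 0.15]]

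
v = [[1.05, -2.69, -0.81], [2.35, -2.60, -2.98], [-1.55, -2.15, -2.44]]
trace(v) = -3.99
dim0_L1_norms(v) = [4.95, 7.44, 6.23]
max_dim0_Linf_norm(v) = 2.98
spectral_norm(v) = 5.85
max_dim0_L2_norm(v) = 4.31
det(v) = -20.56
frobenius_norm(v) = 6.57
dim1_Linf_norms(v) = [2.69, 2.98, 2.44]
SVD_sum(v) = [[0.72, -1.97, -1.75], [1.16, -3.17, -2.83], [0.71, -1.95, -1.74]] + [[0.47, 0.05, 0.13], [1.10, 0.13, 0.31], [-2.27, -0.26, -0.65]] + [[-0.14, -0.77, 0.81], [0.08, 0.45, -0.47], [0.01, 0.06, -0.06]]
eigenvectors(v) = [[(-0.15-0.58j), (-0.15+0.58j), (0.36+0j)], [(-0.62+0j), (-0.62-0j), 0.58+0.00j], [0.51-0.04j, 0.51+0.04j, (0.73+0j)]]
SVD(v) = [[-0.47,0.18,0.86], [-0.75,0.43,-0.5], [-0.46,-0.88,-0.06]] @ diag([5.8475189244419274, 2.6896036608899374, 1.3071933964111662]) @ [[-0.26, 0.72, 0.64], [0.96, 0.11, 0.27], [-0.13, -0.69, 0.72]]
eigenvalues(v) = [(0.46+2j), (0.46-2j), (-4.9+0j)]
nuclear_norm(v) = 9.84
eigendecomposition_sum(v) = [[0.47+0.97j, -0.72-0.10j, 0.34-0.39j], [1.09-0.21j, -0.29+0.69j, -0.30-0.44j], [(-0.89+0.25j), 0.20-0.59j, 0.28+0.34j]] + [[(0.47-0.97j), -0.72+0.10j, (0.34+0.39j)],[1.09+0.21j, -0.29-0.69j, -0.30+0.44j],[-0.89-0.25j, (0.2+0.59j), (0.28-0.34j)]] + [[(0.11+0j), (-1.25+0j), (-1.48-0j)], [(0.18+0j), (-2.01+0j), (-2.37-0j)], [(0.22+0j), -2.54+0.00j, -3.00-0.00j]]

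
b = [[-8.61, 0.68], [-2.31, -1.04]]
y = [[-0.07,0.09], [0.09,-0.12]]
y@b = [[0.39, -0.14], [-0.50, 0.19]]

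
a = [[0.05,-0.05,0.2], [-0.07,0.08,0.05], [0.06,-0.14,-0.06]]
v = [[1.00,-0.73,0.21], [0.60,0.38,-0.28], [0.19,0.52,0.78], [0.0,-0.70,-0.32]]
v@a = [[0.11, -0.14, 0.15], [-0.01, 0.04, 0.16], [0.02, -0.08, 0.02], [0.03, -0.01, -0.02]]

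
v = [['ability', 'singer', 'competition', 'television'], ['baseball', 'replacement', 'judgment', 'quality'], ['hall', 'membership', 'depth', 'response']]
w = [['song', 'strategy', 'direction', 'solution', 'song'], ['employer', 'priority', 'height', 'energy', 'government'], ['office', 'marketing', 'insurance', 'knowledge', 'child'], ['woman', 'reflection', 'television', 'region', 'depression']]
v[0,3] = 'television'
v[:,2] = ['competition', 'judgment', 'depth']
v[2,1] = 'membership'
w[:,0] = ['song', 'employer', 'office', 'woman']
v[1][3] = 'quality'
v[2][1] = 'membership'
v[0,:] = ['ability', 'singer', 'competition', 'television']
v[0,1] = 'singer'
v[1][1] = 'replacement'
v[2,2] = 'depth'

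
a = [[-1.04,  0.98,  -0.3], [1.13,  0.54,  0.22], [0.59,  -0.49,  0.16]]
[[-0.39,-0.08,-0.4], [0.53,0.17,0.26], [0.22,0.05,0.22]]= a@[[0.33,0.1,0.43], [0.1,0.06,-0.15], [0.47,0.11,-0.66]]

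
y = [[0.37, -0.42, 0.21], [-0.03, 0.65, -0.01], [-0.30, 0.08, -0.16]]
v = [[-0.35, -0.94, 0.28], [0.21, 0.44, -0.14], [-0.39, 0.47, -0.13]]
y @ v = [[-0.3, -0.43, 0.14], [0.15, 0.31, -0.1], [0.18, 0.24, -0.07]]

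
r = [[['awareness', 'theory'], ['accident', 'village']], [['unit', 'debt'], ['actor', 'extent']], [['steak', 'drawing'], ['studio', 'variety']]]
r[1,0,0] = 'unit'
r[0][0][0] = 'awareness'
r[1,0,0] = 'unit'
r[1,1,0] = 'actor'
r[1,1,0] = 'actor'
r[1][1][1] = 'extent'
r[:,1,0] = ['accident', 'actor', 'studio']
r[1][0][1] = 'debt'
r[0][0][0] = 'awareness'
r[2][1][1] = 'variety'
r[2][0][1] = 'drawing'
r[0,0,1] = 'theory'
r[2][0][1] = 'drawing'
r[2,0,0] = 'steak'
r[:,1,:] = [['accident', 'village'], ['actor', 'extent'], ['studio', 'variety']]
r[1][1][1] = 'extent'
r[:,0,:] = [['awareness', 'theory'], ['unit', 'debt'], ['steak', 'drawing']]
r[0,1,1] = 'village'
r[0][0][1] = 'theory'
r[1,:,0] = ['unit', 'actor']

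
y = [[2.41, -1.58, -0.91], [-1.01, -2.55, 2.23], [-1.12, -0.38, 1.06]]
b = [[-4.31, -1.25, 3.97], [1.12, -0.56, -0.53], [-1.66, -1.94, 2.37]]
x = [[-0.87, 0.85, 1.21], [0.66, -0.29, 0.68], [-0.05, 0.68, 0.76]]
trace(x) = -0.40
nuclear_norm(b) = 8.48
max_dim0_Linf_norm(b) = 4.31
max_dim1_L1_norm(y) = 5.79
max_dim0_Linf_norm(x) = 1.21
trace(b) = -2.50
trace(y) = 0.92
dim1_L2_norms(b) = [5.99, 1.36, 3.48]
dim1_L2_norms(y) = [3.02, 3.53, 1.59]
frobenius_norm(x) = 2.23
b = x @ y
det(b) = 0.05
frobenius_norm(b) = 7.06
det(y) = 0.03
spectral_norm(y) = 3.83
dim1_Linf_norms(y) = [2.41, 2.55, 1.12]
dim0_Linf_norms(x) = [0.87, 0.85, 1.21]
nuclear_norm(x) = 3.31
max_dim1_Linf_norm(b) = 4.31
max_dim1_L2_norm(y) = 3.53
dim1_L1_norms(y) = [4.9, 5.79, 2.56]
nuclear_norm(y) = 6.91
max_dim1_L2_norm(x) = 1.72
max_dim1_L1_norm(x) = 2.93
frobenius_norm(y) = 4.91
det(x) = 0.66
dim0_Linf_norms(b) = [4.31, 1.94, 3.97]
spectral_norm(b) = 6.88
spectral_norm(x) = 1.95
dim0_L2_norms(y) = [2.84, 3.02, 2.63]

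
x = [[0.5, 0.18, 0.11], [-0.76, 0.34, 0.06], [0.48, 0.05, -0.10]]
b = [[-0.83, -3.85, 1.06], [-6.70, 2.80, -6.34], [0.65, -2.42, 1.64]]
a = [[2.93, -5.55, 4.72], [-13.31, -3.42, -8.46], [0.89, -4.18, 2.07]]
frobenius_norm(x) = 1.11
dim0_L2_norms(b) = [6.78, 5.34, 6.63]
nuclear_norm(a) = 25.09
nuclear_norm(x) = 1.54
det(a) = 41.49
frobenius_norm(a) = 18.56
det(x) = -0.05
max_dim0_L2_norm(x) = 1.03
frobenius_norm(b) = 10.89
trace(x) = 0.74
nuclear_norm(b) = 14.32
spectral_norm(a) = 16.72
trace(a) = 1.58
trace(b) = 3.61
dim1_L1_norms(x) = [0.79, 1.16, 0.63]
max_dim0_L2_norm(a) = 13.66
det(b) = -2.26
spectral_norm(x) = 1.04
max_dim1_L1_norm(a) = 25.19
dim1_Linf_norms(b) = [3.85, 6.7, 2.42]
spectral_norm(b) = 10.03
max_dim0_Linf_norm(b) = 6.7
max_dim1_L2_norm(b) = 9.64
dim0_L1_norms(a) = [17.13, 13.15, 15.25]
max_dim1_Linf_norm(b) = 6.7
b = x @ a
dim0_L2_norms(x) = [1.03, 0.39, 0.16]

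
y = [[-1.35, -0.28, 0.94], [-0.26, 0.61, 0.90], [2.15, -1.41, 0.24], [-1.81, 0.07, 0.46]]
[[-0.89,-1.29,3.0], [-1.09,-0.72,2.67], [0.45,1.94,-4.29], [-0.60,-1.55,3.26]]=y@ [[0.08, 0.75, -1.32], [-0.36, -0.3, 1.32], [-0.94, -0.38, 1.69]]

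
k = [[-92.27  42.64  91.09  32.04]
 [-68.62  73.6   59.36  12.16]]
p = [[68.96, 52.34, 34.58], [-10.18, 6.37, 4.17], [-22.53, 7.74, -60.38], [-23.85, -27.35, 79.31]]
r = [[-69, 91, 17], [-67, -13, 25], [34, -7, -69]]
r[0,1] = 91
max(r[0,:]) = 91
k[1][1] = 73.6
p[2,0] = -22.53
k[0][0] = -92.27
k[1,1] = 73.6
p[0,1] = 52.34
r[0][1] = 91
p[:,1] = [52.34, 6.37, 7.74, -27.35]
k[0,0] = -92.27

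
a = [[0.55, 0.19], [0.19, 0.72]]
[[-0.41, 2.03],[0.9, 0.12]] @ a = [[0.16,1.38], [0.52,0.26]]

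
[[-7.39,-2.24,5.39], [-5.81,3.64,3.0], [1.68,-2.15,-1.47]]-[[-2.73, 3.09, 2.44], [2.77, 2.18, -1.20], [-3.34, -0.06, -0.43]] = [[-4.66, -5.33, 2.95], [-8.58, 1.46, 4.20], [5.02, -2.09, -1.04]]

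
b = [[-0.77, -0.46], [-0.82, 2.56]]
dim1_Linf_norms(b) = [0.77, 2.56]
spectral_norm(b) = 2.70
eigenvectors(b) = [[-0.97, 0.13], [-0.23, -0.99]]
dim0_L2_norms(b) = [1.12, 2.6]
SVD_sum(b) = [[0.06, -0.22], [-0.75, 2.58]] + [[-0.83, -0.24],[-0.07, -0.02]]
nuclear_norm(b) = 3.57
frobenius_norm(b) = 2.83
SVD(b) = [[-0.08,  1.00], [1.0,  0.08]] @ diag([2.6966882169033735, 0.8708459455118933]) @ [[-0.28, 0.96], [-0.96, -0.28]]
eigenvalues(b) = [-0.88, 2.67]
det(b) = -2.35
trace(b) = 1.79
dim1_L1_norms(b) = [1.23, 3.38]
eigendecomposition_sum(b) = [[-0.85, -0.11], [-0.20, -0.03]] + [[0.08, -0.35], [-0.62, 2.59]]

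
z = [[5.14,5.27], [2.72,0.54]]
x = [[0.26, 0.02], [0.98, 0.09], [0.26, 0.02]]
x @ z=[[1.39, 1.38],[5.28, 5.21],[1.39, 1.38]]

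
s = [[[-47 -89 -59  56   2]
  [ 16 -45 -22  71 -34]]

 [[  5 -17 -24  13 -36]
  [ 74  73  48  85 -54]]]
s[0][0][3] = 56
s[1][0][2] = -24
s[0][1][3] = 71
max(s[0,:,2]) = -22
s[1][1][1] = 73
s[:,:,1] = [[-89, -45], [-17, 73]]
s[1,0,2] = -24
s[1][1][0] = 74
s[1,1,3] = 85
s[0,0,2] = -59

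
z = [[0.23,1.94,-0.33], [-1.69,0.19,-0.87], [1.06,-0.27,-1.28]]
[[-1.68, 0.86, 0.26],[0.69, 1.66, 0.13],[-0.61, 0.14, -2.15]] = z@[[-0.58, -0.59, -0.6], [-0.77, 0.4, 0.39], [0.16, -0.68, 1.1]]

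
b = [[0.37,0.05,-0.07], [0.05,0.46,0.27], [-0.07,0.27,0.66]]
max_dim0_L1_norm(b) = 1.0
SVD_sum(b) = [[0.00, -0.03, -0.04], [-0.03, 0.27, 0.39], [-0.04, 0.39, 0.58]] + [[0.31,0.16,-0.08], [0.16,0.08,-0.04], [-0.08,-0.04,0.02]] + [[0.06, -0.08, 0.06], [-0.08, 0.11, -0.08], [0.06, -0.08, 0.06]]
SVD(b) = [[0.06, 0.87, 0.49], [-0.56, 0.44, -0.7], [-0.82, -0.23, 0.52]] @ diag([0.8497057614053729, 0.4142528126579676, 0.22604142593665957]) @ [[0.06, -0.56, -0.82],[0.87, 0.44, -0.23],[0.49, -0.70, 0.52]]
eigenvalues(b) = [0.23, 0.41, 0.85]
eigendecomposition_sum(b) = [[0.06, -0.08, 0.06], [-0.08, 0.11, -0.08], [0.06, -0.08, 0.06]] + [[0.31, 0.16, -0.08], [0.16, 0.08, -0.04], [-0.08, -0.04, 0.02]] + [[0.0, -0.03, -0.04], [-0.03, 0.27, 0.39], [-0.04, 0.39, 0.58]]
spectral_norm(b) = 0.85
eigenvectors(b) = [[-0.49, 0.87, -0.06], [0.7, 0.44, 0.56], [-0.52, -0.23, 0.82]]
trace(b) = 1.49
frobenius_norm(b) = 0.97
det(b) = 0.08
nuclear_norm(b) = 1.49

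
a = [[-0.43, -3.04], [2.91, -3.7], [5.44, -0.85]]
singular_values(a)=[6.84, 3.88]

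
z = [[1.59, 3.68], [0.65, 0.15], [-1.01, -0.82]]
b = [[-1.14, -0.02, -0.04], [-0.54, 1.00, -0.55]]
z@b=[[-3.8, 3.65, -2.09], [-0.82, 0.14, -0.11], [1.59, -0.8, 0.49]]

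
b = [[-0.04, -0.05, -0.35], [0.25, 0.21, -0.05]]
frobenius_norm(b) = 0.49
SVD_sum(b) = [[-0.08, -0.08, -0.33], [0.01, 0.01, 0.06]] + [[0.04,0.03,-0.02], [0.24,0.2,-0.11]]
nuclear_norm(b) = 0.69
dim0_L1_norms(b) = [0.29, 0.26, 0.4]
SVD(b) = [[-0.99, 0.16], [0.16, 0.99]] @ diag([0.35651086939951776, 0.3295451410656816]) @ [[0.23, 0.24, 0.95], [0.73, 0.60, -0.32]]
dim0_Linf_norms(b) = [0.25, 0.21, 0.35]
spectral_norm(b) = 0.36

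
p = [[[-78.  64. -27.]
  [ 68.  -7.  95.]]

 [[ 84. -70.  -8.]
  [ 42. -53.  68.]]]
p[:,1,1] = [-7.0, -53.0]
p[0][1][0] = 68.0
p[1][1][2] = 68.0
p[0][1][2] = 95.0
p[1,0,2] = -8.0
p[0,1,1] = -7.0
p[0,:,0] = [-78.0, 68.0]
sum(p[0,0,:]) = -41.0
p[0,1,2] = 95.0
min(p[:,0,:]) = -78.0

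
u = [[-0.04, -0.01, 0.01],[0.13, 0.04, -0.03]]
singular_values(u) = [0.15, 0.0]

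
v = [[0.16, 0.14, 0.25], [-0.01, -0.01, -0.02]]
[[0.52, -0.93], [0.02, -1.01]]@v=[[0.09,0.08,0.15], [0.01,0.01,0.03]]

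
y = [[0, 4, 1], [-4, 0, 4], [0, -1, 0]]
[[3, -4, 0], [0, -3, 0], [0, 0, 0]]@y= [[16, 12, -13], [12, 0, -12], [0, 0, 0]]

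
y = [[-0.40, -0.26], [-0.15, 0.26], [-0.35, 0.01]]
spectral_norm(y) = 0.57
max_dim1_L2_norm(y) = 0.48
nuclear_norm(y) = 0.91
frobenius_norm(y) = 0.66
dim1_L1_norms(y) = [0.66, 0.41, 0.36]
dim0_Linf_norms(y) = [0.4, 0.26]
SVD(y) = [[-0.81, 0.36], [-0.11, -0.86], [-0.58, -0.35]] @ diag([0.5700385536020304, 0.339641056716212]) @ [[0.95, 0.31], [0.31, -0.95]]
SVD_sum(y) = [[-0.44, -0.14], [-0.06, -0.02], [-0.31, -0.10]] + [[0.04, -0.12], [-0.09, 0.28], [-0.04, 0.11]]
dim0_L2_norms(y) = [0.55, 0.37]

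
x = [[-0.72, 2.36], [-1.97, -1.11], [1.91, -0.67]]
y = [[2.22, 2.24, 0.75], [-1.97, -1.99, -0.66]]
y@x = [[-4.58,2.25], [4.08,-2.00]]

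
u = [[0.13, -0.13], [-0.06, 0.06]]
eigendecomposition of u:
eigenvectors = [[0.91, 0.71], [-0.42, 0.71]]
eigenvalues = [0.19, 0.0]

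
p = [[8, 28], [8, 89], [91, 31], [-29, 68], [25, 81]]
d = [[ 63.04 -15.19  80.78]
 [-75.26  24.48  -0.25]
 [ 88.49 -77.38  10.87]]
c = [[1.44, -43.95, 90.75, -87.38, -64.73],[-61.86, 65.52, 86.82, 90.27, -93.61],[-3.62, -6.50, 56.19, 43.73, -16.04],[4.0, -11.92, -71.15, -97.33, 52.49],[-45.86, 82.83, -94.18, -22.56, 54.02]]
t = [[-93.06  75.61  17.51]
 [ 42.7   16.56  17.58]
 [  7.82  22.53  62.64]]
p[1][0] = 8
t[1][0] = 42.7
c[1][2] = 86.82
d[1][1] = 24.48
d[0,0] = 63.04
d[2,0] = 88.49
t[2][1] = 22.53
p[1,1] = 89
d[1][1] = 24.48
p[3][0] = -29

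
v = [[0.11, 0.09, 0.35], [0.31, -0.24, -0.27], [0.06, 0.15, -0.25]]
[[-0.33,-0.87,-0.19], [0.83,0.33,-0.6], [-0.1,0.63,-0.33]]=v@[[0.63, -0.68, -2.21], [-1.94, 0.46, -0.74], [-0.63, -2.40, 0.35]]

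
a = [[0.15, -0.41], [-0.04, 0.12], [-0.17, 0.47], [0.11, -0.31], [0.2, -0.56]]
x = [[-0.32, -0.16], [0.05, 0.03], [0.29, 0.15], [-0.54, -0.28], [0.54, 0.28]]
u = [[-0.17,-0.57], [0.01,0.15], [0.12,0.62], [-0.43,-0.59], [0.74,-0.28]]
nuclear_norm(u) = 1.94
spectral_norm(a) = 0.96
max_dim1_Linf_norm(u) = 0.74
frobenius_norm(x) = 0.99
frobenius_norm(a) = 0.96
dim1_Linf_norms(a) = [0.41, 0.12, 0.47, 0.31, 0.56]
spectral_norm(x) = 0.99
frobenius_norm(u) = 1.39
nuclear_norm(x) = 1.00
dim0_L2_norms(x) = [0.88, 0.45]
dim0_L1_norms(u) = [1.47, 2.21]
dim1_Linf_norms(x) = [0.32, 0.05, 0.29, 0.54, 0.54]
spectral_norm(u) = 1.12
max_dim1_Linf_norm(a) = 0.56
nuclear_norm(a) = 0.96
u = x + a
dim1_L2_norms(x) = [0.36, 0.06, 0.33, 0.61, 0.61]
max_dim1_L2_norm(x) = 0.61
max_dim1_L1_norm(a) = 0.76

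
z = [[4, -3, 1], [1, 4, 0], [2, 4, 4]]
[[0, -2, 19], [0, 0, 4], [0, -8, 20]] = z@[[0, 0, 4], [0, 0, 0], [0, -2, 3]]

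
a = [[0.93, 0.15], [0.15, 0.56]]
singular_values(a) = [0.98, 0.51]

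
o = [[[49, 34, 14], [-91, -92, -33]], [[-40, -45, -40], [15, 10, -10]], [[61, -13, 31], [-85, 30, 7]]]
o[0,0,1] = 34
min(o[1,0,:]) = -45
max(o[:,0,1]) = 34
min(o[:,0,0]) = -40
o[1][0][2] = -40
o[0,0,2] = 14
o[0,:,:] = [[49, 34, 14], [-91, -92, -33]]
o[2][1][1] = 30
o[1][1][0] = 15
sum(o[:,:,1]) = -76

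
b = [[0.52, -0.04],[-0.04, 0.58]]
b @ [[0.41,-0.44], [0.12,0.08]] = [[0.21,-0.23], [0.05,0.06]]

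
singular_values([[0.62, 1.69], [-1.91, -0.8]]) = [2.52, 1.08]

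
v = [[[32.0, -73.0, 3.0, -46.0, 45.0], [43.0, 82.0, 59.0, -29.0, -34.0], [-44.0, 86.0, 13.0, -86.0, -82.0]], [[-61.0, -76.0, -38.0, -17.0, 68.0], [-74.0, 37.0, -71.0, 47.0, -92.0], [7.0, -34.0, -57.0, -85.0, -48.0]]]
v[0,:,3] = [-46.0, -29.0, -86.0]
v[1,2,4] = -48.0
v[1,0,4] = 68.0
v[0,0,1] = -73.0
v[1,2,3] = -85.0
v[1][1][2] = -71.0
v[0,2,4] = -82.0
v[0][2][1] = 86.0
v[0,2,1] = 86.0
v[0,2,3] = -86.0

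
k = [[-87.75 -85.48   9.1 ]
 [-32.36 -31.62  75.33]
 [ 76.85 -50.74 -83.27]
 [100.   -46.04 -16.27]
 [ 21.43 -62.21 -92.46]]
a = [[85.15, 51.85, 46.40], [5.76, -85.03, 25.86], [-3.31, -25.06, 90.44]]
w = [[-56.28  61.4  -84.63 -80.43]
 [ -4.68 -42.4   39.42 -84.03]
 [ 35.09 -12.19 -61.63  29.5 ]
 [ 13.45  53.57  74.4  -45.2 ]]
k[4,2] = -92.46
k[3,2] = -16.27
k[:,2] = [9.1, 75.33, -83.27, -16.27, -92.46]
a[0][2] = 46.4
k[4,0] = 21.43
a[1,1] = -85.03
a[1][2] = 25.86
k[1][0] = -32.36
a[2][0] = -3.31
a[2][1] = -25.06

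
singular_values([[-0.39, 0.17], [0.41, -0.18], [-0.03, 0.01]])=[0.62, 0.0]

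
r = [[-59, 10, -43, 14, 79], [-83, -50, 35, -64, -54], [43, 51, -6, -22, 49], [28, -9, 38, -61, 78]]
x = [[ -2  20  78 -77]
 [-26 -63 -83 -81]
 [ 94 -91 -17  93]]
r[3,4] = 78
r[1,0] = -83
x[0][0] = -2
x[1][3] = -81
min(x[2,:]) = -91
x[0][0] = -2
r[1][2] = 35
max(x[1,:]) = -26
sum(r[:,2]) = 24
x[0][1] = 20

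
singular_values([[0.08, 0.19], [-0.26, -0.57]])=[0.66, 0.01]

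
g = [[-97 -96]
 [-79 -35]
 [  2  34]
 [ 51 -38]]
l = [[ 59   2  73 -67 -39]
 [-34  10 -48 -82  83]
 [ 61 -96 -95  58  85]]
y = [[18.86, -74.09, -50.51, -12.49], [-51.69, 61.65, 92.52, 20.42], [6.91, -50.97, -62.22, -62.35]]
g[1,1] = -35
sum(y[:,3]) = -54.42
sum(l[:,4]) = 129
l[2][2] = -95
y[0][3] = -12.49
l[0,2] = 73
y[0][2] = -50.51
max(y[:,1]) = 61.65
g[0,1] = -96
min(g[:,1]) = -96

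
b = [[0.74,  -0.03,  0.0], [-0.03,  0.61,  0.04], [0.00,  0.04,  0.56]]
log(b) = [[-0.3,-0.04,0.0],  [-0.04,-0.5,0.07],  [0.0,0.07,-0.58]]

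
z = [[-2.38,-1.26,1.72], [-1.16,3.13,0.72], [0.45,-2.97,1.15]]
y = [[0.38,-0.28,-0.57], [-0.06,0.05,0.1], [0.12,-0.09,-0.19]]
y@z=[[-0.84,0.34,-0.20], [0.13,-0.06,0.05], [-0.27,0.13,-0.08]]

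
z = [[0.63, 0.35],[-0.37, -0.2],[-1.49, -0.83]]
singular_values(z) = [1.9, 0.01]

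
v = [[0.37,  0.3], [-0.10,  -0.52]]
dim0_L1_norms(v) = [0.47, 0.82]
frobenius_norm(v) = 0.71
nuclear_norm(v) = 0.91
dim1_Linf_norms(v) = [0.37, 0.52]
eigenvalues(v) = [0.33, -0.48]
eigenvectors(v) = [[0.99, -0.33],[-0.12, 0.94]]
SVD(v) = [[-0.66, 0.75], [0.75, 0.66]] @ diag([0.6696976709121868, 0.24249748364631013]) @ [[-0.48,-0.88], [0.88,-0.48]]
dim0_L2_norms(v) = [0.38, 0.6]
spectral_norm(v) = 0.67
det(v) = -0.16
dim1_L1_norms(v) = [0.67, 0.62]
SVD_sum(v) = [[0.21, 0.39], [-0.24, -0.44]] + [[0.16, -0.09], [0.14, -0.08]]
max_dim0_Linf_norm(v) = 0.52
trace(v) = -0.15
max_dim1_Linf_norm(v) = 0.52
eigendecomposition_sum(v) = [[0.35, 0.12], [-0.04, -0.01]] + [[0.02, 0.18],[-0.06, -0.51]]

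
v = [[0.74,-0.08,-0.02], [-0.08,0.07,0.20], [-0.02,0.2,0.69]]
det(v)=0.002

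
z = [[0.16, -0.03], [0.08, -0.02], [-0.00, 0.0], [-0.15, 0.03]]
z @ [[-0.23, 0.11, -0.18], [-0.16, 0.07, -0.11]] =[[-0.03, 0.02, -0.03],[-0.02, 0.01, -0.01],[0.0, 0.00, 0.00],[0.03, -0.01, 0.02]]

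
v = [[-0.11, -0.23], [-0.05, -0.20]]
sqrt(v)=[[0.00+0.30j,0.00+0.32j], [0.07j,0.42j]]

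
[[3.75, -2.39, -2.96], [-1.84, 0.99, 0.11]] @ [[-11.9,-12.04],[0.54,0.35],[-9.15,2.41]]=[[-18.83, -53.12], [21.42, 22.77]]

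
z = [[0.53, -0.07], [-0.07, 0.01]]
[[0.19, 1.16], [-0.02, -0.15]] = z @ [[0.72, 2.21], [2.76, 0.23]]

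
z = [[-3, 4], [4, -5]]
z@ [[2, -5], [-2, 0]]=[[-14, 15], [18, -20]]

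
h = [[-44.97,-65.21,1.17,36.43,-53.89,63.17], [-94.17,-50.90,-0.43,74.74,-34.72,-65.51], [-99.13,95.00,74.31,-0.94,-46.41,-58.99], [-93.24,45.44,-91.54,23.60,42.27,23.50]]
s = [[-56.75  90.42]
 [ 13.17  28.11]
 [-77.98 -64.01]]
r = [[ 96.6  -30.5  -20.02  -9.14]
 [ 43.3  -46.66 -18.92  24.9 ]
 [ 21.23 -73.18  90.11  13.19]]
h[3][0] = -93.24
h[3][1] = 45.44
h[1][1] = -50.9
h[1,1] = -50.9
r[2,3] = 13.19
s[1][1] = 28.11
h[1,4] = -34.72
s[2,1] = -64.01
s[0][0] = -56.75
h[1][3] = 74.74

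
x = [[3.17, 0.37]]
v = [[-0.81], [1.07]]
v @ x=[[-2.57, -0.3],[3.39, 0.40]]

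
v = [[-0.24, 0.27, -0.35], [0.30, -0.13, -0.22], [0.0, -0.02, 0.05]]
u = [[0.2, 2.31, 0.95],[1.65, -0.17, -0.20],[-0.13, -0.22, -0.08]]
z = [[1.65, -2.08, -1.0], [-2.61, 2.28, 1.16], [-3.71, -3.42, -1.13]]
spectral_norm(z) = 5.20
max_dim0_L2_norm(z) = 4.83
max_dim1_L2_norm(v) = 0.5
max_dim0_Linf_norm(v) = 0.35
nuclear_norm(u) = 4.19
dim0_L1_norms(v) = [0.54, 0.42, 0.62]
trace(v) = -0.32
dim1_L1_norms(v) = [0.86, 0.65, 0.07]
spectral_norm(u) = 2.52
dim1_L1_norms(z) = [4.73, 6.05, 8.26]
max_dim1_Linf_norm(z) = 3.71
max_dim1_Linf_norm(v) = 0.35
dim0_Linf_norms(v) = [0.3, 0.27, 0.35]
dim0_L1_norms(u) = [1.98, 2.7, 1.23]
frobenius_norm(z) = 6.94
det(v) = 0.00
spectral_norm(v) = 0.51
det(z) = -0.00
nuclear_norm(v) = 0.90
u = v @ z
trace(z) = 2.80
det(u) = -0.01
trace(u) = -0.05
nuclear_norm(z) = 9.79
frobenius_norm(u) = 3.02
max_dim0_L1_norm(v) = 0.62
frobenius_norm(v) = 0.64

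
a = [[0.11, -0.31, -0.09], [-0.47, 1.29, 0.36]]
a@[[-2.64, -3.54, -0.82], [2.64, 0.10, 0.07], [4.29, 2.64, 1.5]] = [[-1.49, -0.66, -0.25], [6.19, 2.74, 1.02]]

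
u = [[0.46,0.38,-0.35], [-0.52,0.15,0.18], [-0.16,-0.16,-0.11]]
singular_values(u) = [0.82, 0.39, 0.2]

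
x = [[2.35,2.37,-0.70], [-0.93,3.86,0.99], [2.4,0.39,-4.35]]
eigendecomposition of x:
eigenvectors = [[(0.15+0j), (-0.86+0j), -0.86-0.00j], [-0.11+0.00j, (-0.3-0.28j), -0.30+0.28j], [(0.98+0j), -0.30+0.02j, (-0.3-0.02j)]]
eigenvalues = [(-4.03+0j), (2.95+0.8j), (2.95-0.8j)]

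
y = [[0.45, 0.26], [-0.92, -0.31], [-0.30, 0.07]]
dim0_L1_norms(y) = [1.67, 0.64]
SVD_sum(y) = [[0.48, 0.17],[-0.92, -0.32],[-0.25, -0.09]] + [[-0.03, 0.09], [-0.00, 0.01], [-0.05, 0.16]]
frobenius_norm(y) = 1.14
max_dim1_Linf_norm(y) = 0.92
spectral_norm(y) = 1.13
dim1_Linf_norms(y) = [0.45, 0.92, 0.3]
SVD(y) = [[-0.45, -0.51], [0.86, -0.04], [0.23, -0.86]] @ diag([1.1272736658565474, 0.19171354220904968]) @ [[-0.95, -0.33], [0.33, -0.95]]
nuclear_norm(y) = 1.32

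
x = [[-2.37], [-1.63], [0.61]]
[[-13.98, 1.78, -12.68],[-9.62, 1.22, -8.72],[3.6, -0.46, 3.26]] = x@[[5.90, -0.75, 5.35]]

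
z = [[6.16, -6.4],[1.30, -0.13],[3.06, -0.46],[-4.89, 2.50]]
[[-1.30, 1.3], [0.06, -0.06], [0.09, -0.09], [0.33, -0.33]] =z@[[0.07, -0.07], [0.27, -0.27]]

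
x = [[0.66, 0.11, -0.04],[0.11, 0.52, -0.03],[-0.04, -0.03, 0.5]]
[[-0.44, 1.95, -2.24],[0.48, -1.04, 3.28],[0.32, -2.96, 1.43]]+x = [[0.22, 2.06, -2.28], [0.59, -0.52, 3.25], [0.28, -2.99, 1.93]]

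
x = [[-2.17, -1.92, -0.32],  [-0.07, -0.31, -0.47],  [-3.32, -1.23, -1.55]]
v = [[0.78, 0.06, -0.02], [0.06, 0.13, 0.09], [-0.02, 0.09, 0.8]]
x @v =[[-1.80,-0.41,-0.39], [-0.06,-0.09,-0.40], [-2.63,-0.5,-1.28]]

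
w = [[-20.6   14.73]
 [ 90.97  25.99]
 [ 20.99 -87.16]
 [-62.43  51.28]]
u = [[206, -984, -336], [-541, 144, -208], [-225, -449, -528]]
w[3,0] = -62.43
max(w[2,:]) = 20.99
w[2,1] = -87.16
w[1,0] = 90.97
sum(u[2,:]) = -1202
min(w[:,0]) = -62.43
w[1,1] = 25.99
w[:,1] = [14.73, 25.99, -87.16, 51.28]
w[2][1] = -87.16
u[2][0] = -225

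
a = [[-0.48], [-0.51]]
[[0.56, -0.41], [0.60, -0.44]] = a@[[-1.17, 0.86]]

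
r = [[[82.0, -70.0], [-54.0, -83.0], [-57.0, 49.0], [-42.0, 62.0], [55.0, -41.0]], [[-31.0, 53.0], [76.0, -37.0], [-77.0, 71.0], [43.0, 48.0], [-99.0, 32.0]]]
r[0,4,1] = -41.0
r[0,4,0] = 55.0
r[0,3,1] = 62.0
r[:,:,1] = [[-70.0, -83.0, 49.0, 62.0, -41.0], [53.0, -37.0, 71.0, 48.0, 32.0]]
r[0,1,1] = -83.0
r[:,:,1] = [[-70.0, -83.0, 49.0, 62.0, -41.0], [53.0, -37.0, 71.0, 48.0, 32.0]]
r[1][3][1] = 48.0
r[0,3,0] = -42.0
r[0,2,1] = 49.0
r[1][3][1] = 48.0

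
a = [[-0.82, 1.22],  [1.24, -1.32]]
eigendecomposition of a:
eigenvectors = [[0.77, -0.63],[0.64, 0.78]]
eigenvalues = [0.19, -2.33]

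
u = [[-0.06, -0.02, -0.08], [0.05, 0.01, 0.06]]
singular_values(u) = [0.13, 0.01]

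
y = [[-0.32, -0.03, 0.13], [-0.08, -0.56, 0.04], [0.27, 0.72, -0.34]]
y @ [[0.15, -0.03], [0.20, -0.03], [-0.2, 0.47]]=[[-0.08, 0.07], [-0.13, 0.04], [0.25, -0.19]]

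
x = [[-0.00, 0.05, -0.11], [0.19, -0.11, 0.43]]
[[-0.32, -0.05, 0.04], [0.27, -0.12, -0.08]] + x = [[-0.32, 0.00, -0.07], [0.46, -0.23, 0.35]]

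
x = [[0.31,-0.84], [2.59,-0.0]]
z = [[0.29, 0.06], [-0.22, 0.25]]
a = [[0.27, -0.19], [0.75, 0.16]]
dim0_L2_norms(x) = [2.61, 0.84]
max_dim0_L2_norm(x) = 2.61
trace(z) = 0.54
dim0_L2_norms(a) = [0.8, 0.25]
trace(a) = 0.43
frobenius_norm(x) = 2.74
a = x @ z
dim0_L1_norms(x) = [2.9, 0.84]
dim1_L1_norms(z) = [0.35, 0.47]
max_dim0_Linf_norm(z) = 0.29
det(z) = 0.09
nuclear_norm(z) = 0.61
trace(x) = 0.31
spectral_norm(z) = 0.39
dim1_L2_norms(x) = [0.9, 2.59]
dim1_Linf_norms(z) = [0.29, 0.25]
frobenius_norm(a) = 0.83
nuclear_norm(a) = 1.03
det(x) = 2.18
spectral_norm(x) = 2.61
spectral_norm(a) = 0.80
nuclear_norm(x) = 3.44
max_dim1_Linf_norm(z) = 0.29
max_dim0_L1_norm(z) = 0.51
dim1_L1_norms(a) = [0.46, 0.91]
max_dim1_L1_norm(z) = 0.47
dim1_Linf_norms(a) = [0.27, 0.75]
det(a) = 0.19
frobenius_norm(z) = 0.45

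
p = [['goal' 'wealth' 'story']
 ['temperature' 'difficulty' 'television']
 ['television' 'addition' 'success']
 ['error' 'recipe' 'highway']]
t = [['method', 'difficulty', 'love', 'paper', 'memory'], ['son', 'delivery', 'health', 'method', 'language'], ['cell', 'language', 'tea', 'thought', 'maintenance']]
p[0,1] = 'wealth'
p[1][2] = 'television'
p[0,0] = 'goal'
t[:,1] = ['difficulty', 'delivery', 'language']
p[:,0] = ['goal', 'temperature', 'television', 'error']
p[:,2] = ['story', 'television', 'success', 'highway']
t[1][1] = 'delivery'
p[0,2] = 'story'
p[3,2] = 'highway'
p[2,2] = 'success'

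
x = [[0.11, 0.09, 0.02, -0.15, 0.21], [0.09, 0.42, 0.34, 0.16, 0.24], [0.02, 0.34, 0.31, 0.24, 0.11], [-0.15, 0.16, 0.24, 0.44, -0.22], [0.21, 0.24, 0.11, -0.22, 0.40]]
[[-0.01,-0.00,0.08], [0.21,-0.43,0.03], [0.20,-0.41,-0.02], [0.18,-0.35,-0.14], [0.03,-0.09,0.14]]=x @ [[-0.1, 0.27, -0.36],[0.09, -0.29, 0.52],[0.35, -0.73, 0.03],[0.21, -0.29, -0.74],[0.10, -0.16, -0.2]]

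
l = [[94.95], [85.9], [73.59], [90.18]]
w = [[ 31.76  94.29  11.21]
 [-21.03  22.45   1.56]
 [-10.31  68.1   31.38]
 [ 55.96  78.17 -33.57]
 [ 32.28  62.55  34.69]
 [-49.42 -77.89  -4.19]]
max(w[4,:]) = 62.55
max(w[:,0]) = 55.96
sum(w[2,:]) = 89.16999999999999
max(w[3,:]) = 78.17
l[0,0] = 94.95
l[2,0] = 73.59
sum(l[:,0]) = 344.62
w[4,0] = 32.28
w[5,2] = -4.19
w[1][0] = -21.03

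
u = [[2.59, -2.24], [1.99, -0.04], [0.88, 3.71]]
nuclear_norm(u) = 7.69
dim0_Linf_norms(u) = [2.59, 3.71]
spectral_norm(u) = 4.43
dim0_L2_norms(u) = [3.38, 4.33]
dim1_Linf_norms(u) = [2.59, 1.99, 3.71]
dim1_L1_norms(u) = [4.83, 2.03, 4.59]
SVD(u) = [[0.66, 0.55], [0.15, 0.58], [-0.74, 0.60]] @ diag([4.429490975576158, 3.2566101543306316]) @ [[0.30, -0.95],[0.95, 0.3]]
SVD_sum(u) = [[0.89, -2.78], [0.2, -0.61], [-1.0, 3.11]] + [[1.7, 0.54], [1.79, 0.57], [1.88, 0.6]]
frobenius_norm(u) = 5.50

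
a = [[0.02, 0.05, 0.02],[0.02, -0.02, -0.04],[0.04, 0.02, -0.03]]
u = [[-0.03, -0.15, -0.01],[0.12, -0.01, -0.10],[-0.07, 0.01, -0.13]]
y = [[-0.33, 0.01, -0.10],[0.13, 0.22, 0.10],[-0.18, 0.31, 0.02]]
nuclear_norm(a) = 0.13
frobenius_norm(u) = 0.26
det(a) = 0.00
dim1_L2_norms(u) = [0.15, 0.16, 0.15]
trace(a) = -0.03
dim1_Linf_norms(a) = [0.05, 0.04, 0.04]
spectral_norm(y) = 0.43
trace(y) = -0.09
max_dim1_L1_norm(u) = 0.23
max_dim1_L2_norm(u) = 0.16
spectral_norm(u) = 0.17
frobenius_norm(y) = 0.57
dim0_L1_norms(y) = [0.64, 0.54, 0.22]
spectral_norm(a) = 0.07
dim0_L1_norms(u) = [0.22, 0.17, 0.24]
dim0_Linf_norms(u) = [0.12, 0.15, 0.13]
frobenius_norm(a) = 0.09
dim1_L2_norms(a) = [0.06, 0.05, 0.05]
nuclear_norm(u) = 0.46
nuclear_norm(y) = 0.81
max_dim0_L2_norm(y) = 0.4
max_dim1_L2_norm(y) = 0.36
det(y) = 0.00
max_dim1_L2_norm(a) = 0.06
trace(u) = -0.17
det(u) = -0.00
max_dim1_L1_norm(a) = 0.09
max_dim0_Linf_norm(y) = 0.33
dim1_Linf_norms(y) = [0.33, 0.22, 0.31]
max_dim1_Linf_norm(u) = 0.15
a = y @ u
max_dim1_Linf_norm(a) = 0.05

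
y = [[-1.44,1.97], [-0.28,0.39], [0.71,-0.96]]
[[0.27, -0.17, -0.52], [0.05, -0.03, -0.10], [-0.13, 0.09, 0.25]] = y@[[0.07, 0.08, 0.21], [0.19, -0.03, -0.11]]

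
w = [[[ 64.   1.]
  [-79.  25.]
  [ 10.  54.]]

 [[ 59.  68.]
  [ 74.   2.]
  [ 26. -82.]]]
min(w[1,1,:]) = 2.0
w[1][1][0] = 74.0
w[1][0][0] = 59.0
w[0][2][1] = 54.0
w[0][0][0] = 64.0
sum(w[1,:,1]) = -12.0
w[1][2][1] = -82.0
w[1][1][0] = 74.0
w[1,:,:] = [[59.0, 68.0], [74.0, 2.0], [26.0, -82.0]]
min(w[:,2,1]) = -82.0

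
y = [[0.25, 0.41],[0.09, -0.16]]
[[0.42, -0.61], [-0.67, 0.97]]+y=[[0.67, -0.20], [-0.58, 0.81]]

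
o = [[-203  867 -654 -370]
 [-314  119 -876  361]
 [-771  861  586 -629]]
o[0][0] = -203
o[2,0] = -771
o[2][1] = 861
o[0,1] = 867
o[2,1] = 861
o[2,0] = -771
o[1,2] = -876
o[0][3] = -370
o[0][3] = -370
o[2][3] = -629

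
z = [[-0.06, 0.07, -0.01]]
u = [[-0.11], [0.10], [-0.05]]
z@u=[[0.01]]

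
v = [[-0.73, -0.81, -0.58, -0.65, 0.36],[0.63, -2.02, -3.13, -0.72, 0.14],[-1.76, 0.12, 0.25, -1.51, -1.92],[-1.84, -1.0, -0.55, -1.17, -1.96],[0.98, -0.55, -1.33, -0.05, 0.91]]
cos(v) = [[0.59, -0.30, -0.12, -0.20, -0.24],[-0.80, 1.11, -0.23, -0.99, -1.85],[-0.03, -0.67, 0.46, -0.03, 0.76],[0.40, -0.9, -1.26, 0.83, 0.83],[-0.70, 0.42, 0.49, -0.45, -0.33]]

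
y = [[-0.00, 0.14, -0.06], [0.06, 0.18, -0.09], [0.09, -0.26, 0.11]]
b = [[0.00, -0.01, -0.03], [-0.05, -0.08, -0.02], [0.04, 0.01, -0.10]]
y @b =[[-0.01, -0.01, 0.00], [-0.01, -0.02, 0.00], [0.02, 0.02, -0.01]]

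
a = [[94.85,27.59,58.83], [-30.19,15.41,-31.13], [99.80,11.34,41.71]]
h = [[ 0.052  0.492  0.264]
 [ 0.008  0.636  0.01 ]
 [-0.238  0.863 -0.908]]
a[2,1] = 11.34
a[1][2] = -31.13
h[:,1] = [0.492, 0.636, 0.863]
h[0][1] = 0.492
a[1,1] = 15.41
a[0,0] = 94.85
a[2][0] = 99.8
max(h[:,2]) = 0.264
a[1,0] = -30.19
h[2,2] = -0.908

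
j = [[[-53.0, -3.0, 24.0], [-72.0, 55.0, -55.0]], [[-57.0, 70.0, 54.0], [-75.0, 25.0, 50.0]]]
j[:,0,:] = [[-53.0, -3.0, 24.0], [-57.0, 70.0, 54.0]]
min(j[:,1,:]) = -75.0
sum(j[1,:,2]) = 104.0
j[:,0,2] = [24.0, 54.0]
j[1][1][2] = 50.0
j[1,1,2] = 50.0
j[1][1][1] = 25.0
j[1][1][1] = 25.0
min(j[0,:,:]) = -72.0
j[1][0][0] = -57.0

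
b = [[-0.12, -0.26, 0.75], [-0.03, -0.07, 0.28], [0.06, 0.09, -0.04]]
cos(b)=[[0.97, -0.06, 0.1], [-0.01, 0.98, 0.03], [0.01, 0.01, 0.96]]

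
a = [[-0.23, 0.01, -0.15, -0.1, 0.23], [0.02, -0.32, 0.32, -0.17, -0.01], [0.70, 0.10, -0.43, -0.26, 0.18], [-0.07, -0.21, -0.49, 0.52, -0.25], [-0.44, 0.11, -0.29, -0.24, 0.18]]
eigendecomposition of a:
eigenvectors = [[(0.09+0j), (0.26-0.24j), 0.26+0.24j, -0.02+0.00j, 0.07+0.00j], [(0.22+0j), (-0.29-0j), -0.29+0.00j, (0.72+0j), (0.63+0j)], [0.29+0.00j, 0.01-0.46j, (0.01+0.46j), -0.51+0.00j, 0.37+0.00j], [(-0.91+0j), (0.3-0.17j), 0.30+0.17j, (-0.2+0j), 0.53+0.00j], [0.19+0.00j, (0.68+0j), 0.68-0.00j, (-0.42+0j), 0.42+0.00j]]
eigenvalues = [(0.79+0j), (-0.15+0.41j), (-0.15-0.41j), (-0.49+0j), (-0.28+0j)]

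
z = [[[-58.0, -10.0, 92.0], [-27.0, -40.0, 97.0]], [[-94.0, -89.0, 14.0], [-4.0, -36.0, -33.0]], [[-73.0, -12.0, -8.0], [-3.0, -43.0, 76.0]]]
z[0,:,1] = [-10.0, -40.0]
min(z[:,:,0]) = -94.0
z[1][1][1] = -36.0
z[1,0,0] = -94.0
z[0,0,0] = -58.0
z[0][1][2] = 97.0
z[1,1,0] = -4.0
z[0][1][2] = 97.0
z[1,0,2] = 14.0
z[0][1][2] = 97.0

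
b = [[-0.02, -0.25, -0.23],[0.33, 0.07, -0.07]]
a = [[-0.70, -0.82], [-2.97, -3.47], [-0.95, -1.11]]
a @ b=[[-0.26, 0.12, 0.22], [-1.09, 0.50, 0.93], [-0.35, 0.16, 0.30]]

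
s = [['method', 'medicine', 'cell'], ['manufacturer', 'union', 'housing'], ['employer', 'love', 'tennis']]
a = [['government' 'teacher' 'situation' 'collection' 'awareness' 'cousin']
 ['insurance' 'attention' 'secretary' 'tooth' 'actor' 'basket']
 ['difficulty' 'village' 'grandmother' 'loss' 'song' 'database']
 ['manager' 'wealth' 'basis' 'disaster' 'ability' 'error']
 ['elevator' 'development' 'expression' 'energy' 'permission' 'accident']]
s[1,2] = 'housing'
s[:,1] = ['medicine', 'union', 'love']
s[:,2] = ['cell', 'housing', 'tennis']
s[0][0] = 'method'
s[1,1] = 'union'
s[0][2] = 'cell'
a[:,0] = ['government', 'insurance', 'difficulty', 'manager', 'elevator']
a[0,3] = 'collection'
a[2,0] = 'difficulty'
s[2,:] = ['employer', 'love', 'tennis']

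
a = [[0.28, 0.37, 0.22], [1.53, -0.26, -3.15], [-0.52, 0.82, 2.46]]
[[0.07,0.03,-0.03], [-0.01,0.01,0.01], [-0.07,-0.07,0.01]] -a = [[-0.21, -0.34, -0.25], [-1.54, 0.27, 3.16], [0.45, -0.89, -2.45]]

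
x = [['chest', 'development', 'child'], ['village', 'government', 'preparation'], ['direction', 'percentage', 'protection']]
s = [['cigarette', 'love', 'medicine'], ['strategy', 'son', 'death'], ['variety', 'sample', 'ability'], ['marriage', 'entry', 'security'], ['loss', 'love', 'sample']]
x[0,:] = ['chest', 'development', 'child']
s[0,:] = ['cigarette', 'love', 'medicine']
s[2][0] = 'variety'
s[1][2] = 'death'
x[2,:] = ['direction', 'percentage', 'protection']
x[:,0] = ['chest', 'village', 'direction']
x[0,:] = ['chest', 'development', 'child']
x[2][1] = 'percentage'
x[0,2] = 'child'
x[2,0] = 'direction'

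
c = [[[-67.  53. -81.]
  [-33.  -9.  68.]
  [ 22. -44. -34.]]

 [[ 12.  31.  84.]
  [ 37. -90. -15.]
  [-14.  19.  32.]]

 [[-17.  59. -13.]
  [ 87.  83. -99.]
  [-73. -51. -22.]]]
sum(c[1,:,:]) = 96.0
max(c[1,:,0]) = 37.0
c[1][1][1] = -90.0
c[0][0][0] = -67.0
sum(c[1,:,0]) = 35.0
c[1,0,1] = 31.0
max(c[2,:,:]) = 87.0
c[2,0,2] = -13.0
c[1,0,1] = 31.0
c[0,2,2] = -34.0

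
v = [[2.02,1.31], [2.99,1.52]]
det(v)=-0.847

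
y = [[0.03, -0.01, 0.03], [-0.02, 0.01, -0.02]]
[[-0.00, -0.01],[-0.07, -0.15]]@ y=[[0.00, -0.0, 0.00], [0.00, -0.00, 0.0]]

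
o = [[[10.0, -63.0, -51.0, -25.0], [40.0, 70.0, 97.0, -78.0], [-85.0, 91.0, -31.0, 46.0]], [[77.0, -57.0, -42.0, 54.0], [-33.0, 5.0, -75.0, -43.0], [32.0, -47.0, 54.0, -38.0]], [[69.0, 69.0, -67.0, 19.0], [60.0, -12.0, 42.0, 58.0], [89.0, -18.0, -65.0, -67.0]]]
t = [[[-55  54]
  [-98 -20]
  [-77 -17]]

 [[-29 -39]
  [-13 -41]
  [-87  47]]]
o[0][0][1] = -63.0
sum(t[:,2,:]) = -134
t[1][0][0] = -29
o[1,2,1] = -47.0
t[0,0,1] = 54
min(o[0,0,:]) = -63.0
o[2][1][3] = 58.0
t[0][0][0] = -55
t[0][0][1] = 54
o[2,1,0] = 60.0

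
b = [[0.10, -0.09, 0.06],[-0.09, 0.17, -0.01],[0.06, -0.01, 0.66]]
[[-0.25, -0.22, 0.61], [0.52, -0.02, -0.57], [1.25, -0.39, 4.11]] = b@[[-1.71, -4.19, -0.55], [2.27, -2.33, -3.26], [2.08, -0.24, 6.23]]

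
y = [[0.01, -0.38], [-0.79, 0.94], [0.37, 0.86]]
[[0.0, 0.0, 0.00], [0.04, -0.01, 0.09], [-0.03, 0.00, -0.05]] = y@[[-0.06, 0.01, -0.12], [-0.01, 0.00, -0.01]]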